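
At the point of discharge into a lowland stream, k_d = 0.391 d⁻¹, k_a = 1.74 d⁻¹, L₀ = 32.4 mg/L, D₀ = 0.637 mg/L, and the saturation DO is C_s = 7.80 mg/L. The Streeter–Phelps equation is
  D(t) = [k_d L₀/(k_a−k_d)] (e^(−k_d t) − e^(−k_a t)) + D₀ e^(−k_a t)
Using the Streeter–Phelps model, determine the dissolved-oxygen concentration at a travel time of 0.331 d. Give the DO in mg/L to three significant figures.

k_d L₀/(k_a−k_d) = 0.391×32.4/(1.74−0.391) = 12.67/1.349 = 9.391 mg/L.
e^(−k_d t) = e^(−0.391×0.3310) = 0.8786; e^(−k_a t) = e^(−1.74×0.3310) = 0.5622.
D = 9.391 × (0.8786 − 0.5622) + 0.637 × 0.5622 = 2.972 + 0.3581 = 3.330 mg/L.
DO = C_s − D = 7.80 − 3.330 = 4.470 mg/L.

DO ≈ 4.47 mg/L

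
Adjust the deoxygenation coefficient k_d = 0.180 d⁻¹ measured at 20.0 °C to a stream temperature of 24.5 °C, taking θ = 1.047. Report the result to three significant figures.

k_d ≈ 0.221 d⁻¹

k_d(T₂) = k_d(T₁) · θ^(T₂−T₁) = 0.180 × 1.047^(24.5−20.0)
= 0.180 × 1.047^4.50 = 0.180 × 1.230 = 0.2213 d⁻¹.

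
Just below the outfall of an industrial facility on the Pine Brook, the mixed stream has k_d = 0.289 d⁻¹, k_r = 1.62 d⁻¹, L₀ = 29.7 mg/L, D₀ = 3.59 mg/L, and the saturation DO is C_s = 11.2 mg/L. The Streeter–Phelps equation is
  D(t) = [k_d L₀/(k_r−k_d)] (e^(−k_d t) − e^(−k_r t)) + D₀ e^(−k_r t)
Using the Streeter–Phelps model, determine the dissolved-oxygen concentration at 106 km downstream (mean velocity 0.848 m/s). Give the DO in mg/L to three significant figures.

Travel time t = x/v = 106 km / (0.848 m/s) = 106000 m / 0.848 m/s = 125000 s = 1.447 d.
k_d L₀/(k_r−k_d) = 0.289×29.7/(1.62−0.289) = 8.583/1.331 = 6.449 mg/L.
e^(−k_d t) = e^(−0.289×1.447) = 0.6583; e^(−k_r t) = e^(−1.62×1.447) = 0.09597.
D = 6.449 × (0.6583 − 0.09597) + 3.59 × 0.09597 = 3.626 + 0.3445 = 3.971 mg/L.
DO = C_s − D = 11.2 − 3.971 = 7.229 mg/L.

DO ≈ 7.23 mg/L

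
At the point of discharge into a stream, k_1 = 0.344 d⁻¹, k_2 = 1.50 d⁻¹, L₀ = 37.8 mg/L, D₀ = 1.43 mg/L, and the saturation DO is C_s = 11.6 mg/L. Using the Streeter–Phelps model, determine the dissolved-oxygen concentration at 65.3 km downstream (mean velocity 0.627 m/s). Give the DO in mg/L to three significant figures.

DO ≈ 5.78 mg/L

Travel time t = x/v = 65.3 km / (0.627 m/s) = 65300 m / 0.627 m/s = 104100 s = 1.205 d.
k_1 L₀/(k_2−k_1) = 0.344×37.8/(1.50−0.344) = 13.00/1.156 = 11.25 mg/L.
e^(−k_1 t) = e^(−0.344×1.205) = 0.6606; e^(−k_2 t) = e^(−1.50×1.205) = 0.1640.
D = 11.25 × (0.6606 − 0.1640) + 1.43 × 0.1640 = 5.586 + 0.2345 = 5.820 mg/L.
DO = C_s − D = 11.6 − 5.820 = 5.780 mg/L.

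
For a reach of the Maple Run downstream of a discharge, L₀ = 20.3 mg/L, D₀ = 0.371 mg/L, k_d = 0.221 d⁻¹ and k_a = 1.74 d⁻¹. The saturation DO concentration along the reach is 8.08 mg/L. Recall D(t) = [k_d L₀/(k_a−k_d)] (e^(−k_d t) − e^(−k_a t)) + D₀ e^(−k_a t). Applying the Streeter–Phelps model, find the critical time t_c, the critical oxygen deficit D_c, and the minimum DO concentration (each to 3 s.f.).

t_c ≈ 1.27 d; D_c ≈ 1.95 mg/L; min DO ≈ 6.13 mg/L

With k_a/k_d = 7.873 and 1 − D₀(k_a−k_d)/(k_d L₀) = 0.8744,
t_c = ln(7.873 × 0.8744) / (1.74 − 0.221) = ln(6.884) / 1.519 = 1.929/1.519 = 1.270 d.
L(t_c) = L₀ e^(−k_d t_c) = 20.3 × 0.7553 = 15.33 mg/L, and at the critical point k_a D_c = k_d L, so D_c = (0.221/1.74) × 15.33 = 1.947 mg/L.
Minimum DO = C_s − D_c = 8.08 − 1.947 = 6.133 mg/L.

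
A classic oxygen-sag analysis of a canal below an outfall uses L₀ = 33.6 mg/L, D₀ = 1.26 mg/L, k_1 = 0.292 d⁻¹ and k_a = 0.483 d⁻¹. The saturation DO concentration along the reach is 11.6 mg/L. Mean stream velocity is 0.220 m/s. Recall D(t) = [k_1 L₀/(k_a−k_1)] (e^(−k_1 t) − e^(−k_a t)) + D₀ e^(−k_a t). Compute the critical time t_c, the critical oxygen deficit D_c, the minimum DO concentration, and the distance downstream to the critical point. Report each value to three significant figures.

t_c ≈ 2.50 d; D_c ≈ 9.78 mg/L; min DO ≈ 1.82 mg/L; x_c ≈ 47.6 km

With k_a/k_1 = 1.654 and 1 − D₀(k_a−k_1)/(k_1 L₀) = 0.9755,
t_c = ln(1.654 × 0.9755) / (0.483 − 0.292) = ln(1.614) / 0.1910 = 0.4784/0.1910 = 2.505 d.
L(t_c) = L₀ e^(−k_1 t_c) = 33.6 × 0.4812 = 16.17 mg/L, and at the critical point k_a D_c = k_1 L, so D_c = (0.292/0.483) × 16.17 = 9.775 mg/L.
Minimum DO = C_s − D_c = 11.6 − 9.775 = 1.825 mg/L.
x_c = v t_c = 0.220 m/s × 2.505 d × 86400 s/d = 47610 m ≈ 47.6 km.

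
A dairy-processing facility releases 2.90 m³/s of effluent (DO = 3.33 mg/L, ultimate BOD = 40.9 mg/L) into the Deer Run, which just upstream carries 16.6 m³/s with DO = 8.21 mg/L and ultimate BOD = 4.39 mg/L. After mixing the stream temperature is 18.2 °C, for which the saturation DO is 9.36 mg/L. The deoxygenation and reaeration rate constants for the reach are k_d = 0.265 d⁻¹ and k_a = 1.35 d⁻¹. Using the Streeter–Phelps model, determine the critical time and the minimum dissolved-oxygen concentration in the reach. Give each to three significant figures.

t_c ≈ 0.0963 d; minimum DO ≈ 7.48 mg/L

Mixed DO = (16.6×8.21 + 2.90×3.33)/(16.6+2.90) = 145.9/19.50 = 7.484 mg/L.
Mixed L₀ = (16.6×4.39 + 2.90×40.9)/(19.50) = 191.5/19.50 = 9.820 mg/L.
Initial deficit D₀ = C_s − DO₀ = 9.36 − 7.484 = 1.876 mg/L.
t_c = (1/1.085) ln[(1.35/0.265)(1 − 1.876×1.085/(0.265×9.820))] = 0.9217 × ln(1.110) = 0.09625 d.
D_c = (0.265/1.35) × 9.820 × e^(−0.265×0.09625) = 0.1963 × 9.820 × 0.9748 = 1.879 mg/L.
Minimum DO = 9.36 − 1.879 = 7.481 mg/L.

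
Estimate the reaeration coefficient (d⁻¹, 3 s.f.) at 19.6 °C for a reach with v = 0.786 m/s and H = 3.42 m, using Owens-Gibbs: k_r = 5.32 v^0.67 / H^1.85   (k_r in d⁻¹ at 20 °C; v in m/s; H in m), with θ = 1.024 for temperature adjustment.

k_r(20) = 5.32 × 0.786^0.67 / 3.42^1.85 = 5.32 × 0.8510 / 9.726 = 0.4655 d⁻¹.
k_r(19.6) = 0.4655 × 1.024^(19.6−20) = 0.4655 × 0.9906 = 0.4611 d⁻¹.

k_r ≈ 0.461 d⁻¹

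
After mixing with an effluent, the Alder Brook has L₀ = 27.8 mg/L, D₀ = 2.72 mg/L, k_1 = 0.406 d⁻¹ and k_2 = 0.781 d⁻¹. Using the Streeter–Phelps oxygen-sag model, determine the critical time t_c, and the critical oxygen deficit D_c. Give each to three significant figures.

At the critical point dD/dt = 0, so k_1 L₀ e^(−k_1 t) = k_2 D. Substituting D(t) from the Streeter–Phelps equation and solving for t gives
t_c = ln[(k_2/k_1)(1 − D₀(k_2−k_1)/(k_1 L₀))] / (k_2−k_1).
Here k_2−k_1 = 0.3750 d⁻¹ and 1 − D₀(k_2−k_1)/(k_1 L₀) = 1 − 2.72×0.3750/(0.406×27.8) = 0.9096, so
t_c = ln(1.924 × 0.9096) / 0.3750 = 0.5595 / 0.3750 = 1.492 d.
L(t_c) = L₀ e^(−k_1 t_c) = 27.8 × 0.5457 = 15.17 mg/L, and at the critical point k_2 D_c = k_1 L, so D_c = (0.406/0.781) × 15.17 = 7.886 mg/L.

t_c ≈ 1.49 d; D_c ≈ 7.89 mg/L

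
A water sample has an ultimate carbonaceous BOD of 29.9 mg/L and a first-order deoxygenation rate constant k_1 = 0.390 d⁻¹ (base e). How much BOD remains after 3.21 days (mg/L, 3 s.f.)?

L_t = L₀ e^(−k_1 t) = 29.9 × e^(−0.390×3.21) = 29.9 × 0.2860 = 8.550 mg/L.

L ≈ 8.55 mg/L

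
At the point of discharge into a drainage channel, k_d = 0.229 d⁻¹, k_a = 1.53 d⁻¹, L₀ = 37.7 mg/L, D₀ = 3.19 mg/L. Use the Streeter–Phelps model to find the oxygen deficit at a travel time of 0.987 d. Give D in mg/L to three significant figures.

D ≈ 4.53 mg/L

k_d L₀/(k_a−k_d) = 0.229×37.7/(1.53−0.229) = 8.633/1.301 = 6.636 mg/L.
e^(−k_d t) = e^(−0.229×0.9870) = 0.7977; e^(−k_a t) = e^(−1.53×0.9870) = 0.2209.
D = 6.636 × (0.7977 − 0.2209) + 3.19 × 0.2209 = 3.828 + 0.7046 = 4.532 mg/L.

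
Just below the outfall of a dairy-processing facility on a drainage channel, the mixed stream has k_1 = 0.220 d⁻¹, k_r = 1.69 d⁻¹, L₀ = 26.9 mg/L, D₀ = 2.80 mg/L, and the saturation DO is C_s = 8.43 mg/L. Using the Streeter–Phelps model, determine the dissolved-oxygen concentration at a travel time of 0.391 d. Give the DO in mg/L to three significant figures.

DO ≈ 5.37 mg/L

k_1 L₀/(k_r−k_1) = 0.220×26.9/(1.69−0.220) = 5.918/1.470 = 4.026 mg/L.
e^(−k_1 t) = e^(−0.220×0.3910) = 0.9176; e^(−k_r t) = e^(−1.69×0.3910) = 0.5164.
D = 4.026 × (0.9176 − 0.5164) + 2.80 × 0.5164 = 1.615 + 1.446 = 3.061 mg/L.
DO = C_s − D = 8.43 − 3.061 = 5.369 mg/L.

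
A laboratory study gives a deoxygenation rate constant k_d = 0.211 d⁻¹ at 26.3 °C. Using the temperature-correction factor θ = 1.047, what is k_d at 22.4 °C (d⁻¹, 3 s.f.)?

k_d ≈ 0.176 d⁻¹

k_d(T₂) = k_d(T₁) · θ^(T₂−T₁) = 0.211 × 1.047^(22.4−26.3)
= 0.211 × 1.047^-3.90 = 0.211 × 0.8360 = 0.1764 d⁻¹.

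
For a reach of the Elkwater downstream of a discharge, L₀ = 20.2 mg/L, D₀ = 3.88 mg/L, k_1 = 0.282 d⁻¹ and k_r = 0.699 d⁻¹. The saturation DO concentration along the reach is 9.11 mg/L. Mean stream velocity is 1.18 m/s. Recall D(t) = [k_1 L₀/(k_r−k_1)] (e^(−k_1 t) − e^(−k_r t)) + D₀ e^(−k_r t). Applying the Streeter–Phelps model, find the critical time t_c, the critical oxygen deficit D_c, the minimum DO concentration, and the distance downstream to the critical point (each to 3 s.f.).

t_c ≈ 1.38 d; D_c ≈ 5.53 mg/L; min DO ≈ 3.58 mg/L; x_c ≈ 140 km

With k_r/k_1 = 2.479 and 1 − D₀(k_r−k_1)/(k_1 L₀) = 0.7160,
t_c = ln(2.479 × 0.7160) / (0.699 − 0.282) = ln(1.775) / 0.4170 = 0.5736/0.4170 = 1.376 d.
L(t_c) = L₀ e^(−k_1 t_c) = 20.2 × 0.6785 = 13.71 mg/L, and at the critical point k_r D_c = k_1 L, so D_c = (0.282/0.699) × 13.71 = 5.529 mg/L.
Minimum DO = C_s − D_c = 9.11 − 5.529 = 3.581 mg/L.
x_c = v t_c = 1.18 m/s × 1.376 d × 86400 s/d = 140200 m ≈ 140 km.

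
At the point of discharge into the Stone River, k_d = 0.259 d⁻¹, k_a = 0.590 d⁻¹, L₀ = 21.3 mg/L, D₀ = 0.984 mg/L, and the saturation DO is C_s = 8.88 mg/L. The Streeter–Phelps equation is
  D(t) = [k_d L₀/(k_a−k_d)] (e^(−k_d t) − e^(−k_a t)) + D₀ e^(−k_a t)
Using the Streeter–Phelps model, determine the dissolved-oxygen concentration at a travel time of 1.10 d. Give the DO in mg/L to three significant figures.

k_d L₀/(k_a−k_d) = 0.259×21.3/(0.590−0.259) = 5.517/0.3310 = 16.67 mg/L.
e^(−k_d t) = e^(−0.259×1.100) = 0.7521; e^(−k_a t) = e^(−0.590×1.100) = 0.5226.
D = 16.67 × (0.7521 − 0.5226) + 0.984 × 0.5226 = 3.825 + 0.5142 = 4.340 mg/L.
DO = C_s − D = 8.88 − 4.340 = 4.540 mg/L.

DO ≈ 4.54 mg/L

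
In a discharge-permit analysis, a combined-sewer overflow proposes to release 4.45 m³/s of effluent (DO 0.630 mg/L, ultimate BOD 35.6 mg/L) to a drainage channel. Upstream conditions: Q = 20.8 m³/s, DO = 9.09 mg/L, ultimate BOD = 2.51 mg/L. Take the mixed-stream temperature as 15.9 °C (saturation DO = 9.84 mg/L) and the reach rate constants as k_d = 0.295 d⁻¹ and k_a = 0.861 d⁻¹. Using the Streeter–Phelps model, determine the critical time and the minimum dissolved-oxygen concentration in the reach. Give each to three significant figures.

t_c ≈ 0.612 d; minimum DO ≈ 7.45 mg/L

Mixed DO = (20.8×9.09 + 4.45×0.630)/(20.8+4.45) = 191.9/25.25 = 7.599 mg/L.
Mixed L₀ = (20.8×2.51 + 4.45×35.6)/(25.25) = 210.6/25.25 = 8.342 mg/L.
Initial deficit D₀ = C_s − DO₀ = 9.84 − 7.599 = 2.241 mg/L.
t_c = (1/0.5660) ln[(0.861/0.295)(1 − 2.241×0.5660/(0.295×8.342))] = 1.767 × ln(1.414) = 0.6124 d.
D_c = (0.295/0.861) × 8.342 × e^(−0.295×0.6124) = 0.3426 × 8.342 × 0.8347 = 2.386 mg/L.
Minimum DO = 9.84 − 2.386 = 7.454 mg/L.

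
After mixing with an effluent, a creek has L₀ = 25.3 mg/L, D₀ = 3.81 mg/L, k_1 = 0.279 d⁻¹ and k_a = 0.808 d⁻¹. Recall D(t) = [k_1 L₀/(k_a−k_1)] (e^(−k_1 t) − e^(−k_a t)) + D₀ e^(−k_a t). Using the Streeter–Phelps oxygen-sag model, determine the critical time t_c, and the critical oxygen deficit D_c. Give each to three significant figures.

t_c = [1/(k_a−k_1)] ln[(k_a/k_1)(1 − D₀(k_a−k_1)/(k_1 L₀))]
= [1/(0.808−0.279)] ln[(0.808/0.279)(1 − 3.81×0.5290/(0.279×25.3))]
= (1/0.5290) ln[2.896 × 0.7145] = 1.890 × ln(2.069) = 1.890 × 0.7271 = 1.375 d.
L(t_c) = L₀ e^(−k_1 t_c) = 25.3 × 0.6815 = 17.24 mg/L, and at the critical point k_a D_c = k_1 L, so D_c = (0.279/0.808) × 17.24 = 5.953 mg/L.

t_c ≈ 1.37 d; D_c ≈ 5.95 mg/L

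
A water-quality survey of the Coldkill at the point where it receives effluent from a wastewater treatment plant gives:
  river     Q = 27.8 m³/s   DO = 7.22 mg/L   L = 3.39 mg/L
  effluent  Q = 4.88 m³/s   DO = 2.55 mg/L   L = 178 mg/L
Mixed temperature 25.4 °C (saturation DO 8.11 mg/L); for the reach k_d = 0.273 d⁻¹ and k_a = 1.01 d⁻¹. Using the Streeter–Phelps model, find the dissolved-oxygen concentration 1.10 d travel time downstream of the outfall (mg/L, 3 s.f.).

Mixed DO = (27.8×7.22 + 4.88×2.55)/(27.8+4.88) = 213.2/32.68 = 6.523 mg/L.
Mixed L₀ = (27.8×3.39 + 4.88×178)/(32.68) = 962.9/32.68 = 29.46 mg/L.
Initial deficit D₀ = C_s − DO₀ = 8.11 − 6.523 = 1.587 mg/L.
D(1.10) = [0.273×29.46/(1.01−0.273)](e^(−0.273×1.10) − e^(−1.01×1.10)) + 1.587 e^(−1.01×1.10)
= 10.91 × (0.7406 − 0.3292) + 1.587 × 0.3292 = 5.012 mg/L.
DO = 8.11 − 5.012 = 3.098 mg/L.

DO ≈ 3.10 mg/L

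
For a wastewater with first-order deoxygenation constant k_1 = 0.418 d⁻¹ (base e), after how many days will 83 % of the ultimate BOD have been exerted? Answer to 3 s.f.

y/L₀ = 1 − e^(−k_1 t) = 0.83 ⇒ e^(−k_1 t) = 0.170
t = −ln(0.170) / 0.418 = 1.772 / 0.418 = 4.239 d.

t ≈ 4.24 d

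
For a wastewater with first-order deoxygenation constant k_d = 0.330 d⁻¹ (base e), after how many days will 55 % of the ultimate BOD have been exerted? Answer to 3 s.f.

y/L₀ = 1 − e^(−k_d t) = 0.55 ⇒ e^(−k_d t) = 0.450
t = −ln(0.450) / 0.330 = 0.7985 / 0.330 = 2.420 d.

t ≈ 2.42 d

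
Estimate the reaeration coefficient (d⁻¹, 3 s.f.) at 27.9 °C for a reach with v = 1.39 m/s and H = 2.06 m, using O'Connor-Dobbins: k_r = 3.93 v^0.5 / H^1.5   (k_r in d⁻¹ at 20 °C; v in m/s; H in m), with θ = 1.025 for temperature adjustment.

k_r ≈ 1.90 d⁻¹

k_r(20) = 3.93 × 1.39^0.5 / 2.06^1.5 = 3.93 × 1.179 / 2.957 = 1.567 d⁻¹.
k_r(27.9) = 1.567 × 1.025^(27.9−20) = 1.567 × 1.215 = 1.905 d⁻¹.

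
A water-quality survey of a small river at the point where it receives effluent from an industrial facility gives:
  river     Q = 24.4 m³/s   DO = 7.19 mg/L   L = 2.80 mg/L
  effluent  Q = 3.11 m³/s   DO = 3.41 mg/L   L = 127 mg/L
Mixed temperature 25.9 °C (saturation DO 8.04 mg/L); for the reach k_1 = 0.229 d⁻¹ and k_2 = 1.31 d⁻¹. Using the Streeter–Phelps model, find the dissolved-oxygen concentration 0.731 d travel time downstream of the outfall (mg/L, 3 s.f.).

DO ≈ 5.90 mg/L

Mixed DO = (24.4×7.19 + 3.11×3.41)/(24.4+3.11) = 186.0/27.51 = 6.763 mg/L.
Mixed L₀ = (24.4×2.80 + 3.11×127)/(27.51) = 463.3/27.51 = 16.84 mg/L.
Initial deficit D₀ = C_s − DO₀ = 8.04 − 6.763 = 1.277 mg/L.
D(0.731) = [0.229×16.84/(1.31−0.229)](e^(−0.229×0.731) − e^(−1.31×0.731)) + 1.277 e^(−1.31×0.731)
= 3.568 × (0.8459 − 0.3838) + 1.277 × 0.3838 = 2.139 mg/L.
DO = 8.04 − 2.139 = 5.901 mg/L.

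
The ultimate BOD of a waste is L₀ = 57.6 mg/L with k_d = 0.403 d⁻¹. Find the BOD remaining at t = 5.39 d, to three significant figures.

L_t = L₀ e^(−k_d t) = 57.6 × e^(−0.403×5.39) = 57.6 × 0.1139 = 6.562 mg/L.

L ≈ 6.56 mg/L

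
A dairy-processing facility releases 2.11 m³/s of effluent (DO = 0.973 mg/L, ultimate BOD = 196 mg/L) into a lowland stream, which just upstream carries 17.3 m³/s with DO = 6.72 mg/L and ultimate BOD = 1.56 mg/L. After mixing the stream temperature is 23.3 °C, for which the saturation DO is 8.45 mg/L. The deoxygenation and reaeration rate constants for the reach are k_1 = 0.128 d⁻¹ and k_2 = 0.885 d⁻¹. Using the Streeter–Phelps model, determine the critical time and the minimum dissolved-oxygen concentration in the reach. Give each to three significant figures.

t_c ≈ 1.30 d; minimum DO ≈ 5.67 mg/L

Mixed DO = (17.3×6.72 + 2.11×0.973)/(17.3+2.11) = 118.3/19.41 = 6.095 mg/L.
Mixed L₀ = (17.3×1.56 + 2.11×196)/(19.41) = 440.5/19.41 = 22.70 mg/L.
Initial deficit D₀ = C_s − DO₀ = 8.45 − 6.095 = 2.355 mg/L.
t_c = (1/0.7570) ln[(0.885/0.128)(1 − 2.355×0.7570/(0.128×22.70))] = 1.321 × ln(2.672) = 1.298 d.
D_c = (0.128/0.885) × 22.70 × e^(−0.128×1.298) = 0.1446 × 22.70 × 0.8469 = 2.780 mg/L.
Minimum DO = 8.45 − 2.780 = 5.670 mg/L.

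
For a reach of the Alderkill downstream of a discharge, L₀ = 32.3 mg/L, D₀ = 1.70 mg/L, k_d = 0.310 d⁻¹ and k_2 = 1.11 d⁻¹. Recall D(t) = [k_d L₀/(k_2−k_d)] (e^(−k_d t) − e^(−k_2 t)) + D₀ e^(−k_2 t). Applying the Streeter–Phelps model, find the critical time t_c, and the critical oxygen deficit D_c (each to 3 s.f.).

t_c = [1/(k_2−k_d)] ln[(k_2/k_d)(1 − D₀(k_2−k_d)/(k_d L₀))]
= [1/(1.11−0.310)] ln[(1.11/0.310)(1 − 1.70×0.8000/(0.310×32.3))]
= (1/0.8000) ln[3.581 × 0.8642] = 1.250 × ln(3.094) = 1.250 × 1.130 = 1.412 d.
L(t_c) = L₀ e^(−k_d t_c) = 32.3 × 0.6455 = 20.85 mg/L, and at the critical point k_2 D_c = k_d L, so D_c = (0.310/1.11) × 20.85 = 5.823 mg/L.

t_c ≈ 1.41 d; D_c ≈ 5.82 mg/L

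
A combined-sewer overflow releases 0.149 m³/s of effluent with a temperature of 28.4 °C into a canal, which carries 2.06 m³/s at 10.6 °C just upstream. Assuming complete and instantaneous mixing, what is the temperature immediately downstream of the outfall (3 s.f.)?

11.8 °C

Flow-weighted mixing: C = (Q_r C_r + Q_w C_w)/(Q_r + Q_w)
= (2.06×10.6 + 0.149×28.4)/(2.06 + 0.149) = 26.07/2.209 = 11.80 °C.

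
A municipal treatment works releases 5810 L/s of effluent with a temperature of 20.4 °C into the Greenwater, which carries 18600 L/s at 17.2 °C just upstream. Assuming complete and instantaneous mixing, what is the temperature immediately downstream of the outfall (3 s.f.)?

18.0 °C

Flow-weighted mixing: C = (Q_r C_r + Q_w C_w)/(Q_r + Q_w)
= (18600×17.2 + 5810×20.4)/(18600 + 5810) = 438400/24410 = 17.96 °C.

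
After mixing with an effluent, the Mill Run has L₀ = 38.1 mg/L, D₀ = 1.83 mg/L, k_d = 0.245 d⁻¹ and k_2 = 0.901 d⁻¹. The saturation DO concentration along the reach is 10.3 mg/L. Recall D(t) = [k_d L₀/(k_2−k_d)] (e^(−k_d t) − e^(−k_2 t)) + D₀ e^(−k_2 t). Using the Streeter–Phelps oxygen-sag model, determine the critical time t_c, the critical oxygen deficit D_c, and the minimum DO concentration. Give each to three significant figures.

t_c ≈ 1.78 d; D_c ≈ 6.71 mg/L; min DO ≈ 3.59 mg/L

With k_2/k_d = 3.678 and 1 − D₀(k_2−k_d)/(k_d L₀) = 0.8714,
t_c = ln(3.678 × 0.8714) / (0.901 − 0.245) = ln(3.205) / 0.6560 = 1.165/0.6560 = 1.775 d.
D_c = (k_d/k_2) L₀ e^(−k_d t_c) = (0.245/0.901) × 38.1 × e^(−0.245×1.775) = 0.2719 × 38.1 × 0.6473 = 6.706 mg/L.
Minimum DO = C_s − D_c = 10.3 − 6.706 = 3.594 mg/L.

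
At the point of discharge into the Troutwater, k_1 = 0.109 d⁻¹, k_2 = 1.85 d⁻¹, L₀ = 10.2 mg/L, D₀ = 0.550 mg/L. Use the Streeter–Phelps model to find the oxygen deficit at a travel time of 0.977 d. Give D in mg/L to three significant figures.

D ≈ 0.560 mg/L

k_1 L₀/(k_2−k_1) = 0.109×10.2/(1.85−0.109) = 1.112/1.741 = 0.6386 mg/L.
e^(−k_1 t) = e^(−0.109×0.9770) = 0.8990; e^(−k_2 t) = e^(−1.85×0.9770) = 0.1641.
D = 0.6386 × (0.8990 − 0.1641) + 0.550 × 0.1641 = 0.4693 + 0.09024 = 0.5596 mg/L.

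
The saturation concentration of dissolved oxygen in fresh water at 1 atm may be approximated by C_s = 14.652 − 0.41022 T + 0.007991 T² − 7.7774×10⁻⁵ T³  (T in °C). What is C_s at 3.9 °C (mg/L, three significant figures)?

C_s ≈ 13.2 mg/L

C_s = 14.652 − 0.41022×3.9 + 0.007991×3.9² − 7.7774×10⁻⁵×3.9³ = 13.17 mg/L.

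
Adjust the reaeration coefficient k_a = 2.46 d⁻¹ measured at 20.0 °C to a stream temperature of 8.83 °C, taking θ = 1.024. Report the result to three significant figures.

k_a ≈ 1.89 d⁻¹

k_a(T₂) = k_a(T₁) · θ^(T₂−T₁) = 2.46 × 1.024^(8.83−20.0)
= 2.46 × 1.024^-11.2 = 2.46 × 0.7673 = 1.887 d⁻¹.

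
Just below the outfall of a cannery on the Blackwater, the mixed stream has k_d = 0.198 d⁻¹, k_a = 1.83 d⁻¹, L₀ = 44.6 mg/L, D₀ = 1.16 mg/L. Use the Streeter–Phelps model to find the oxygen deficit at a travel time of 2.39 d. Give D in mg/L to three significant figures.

k_d L₀/(k_a−k_d) = 0.198×44.6/(1.83−0.198) = 8.831/1.632 = 5.411 mg/L.
e^(−k_d t) = e^(−0.198×2.390) = 0.6230; e^(−k_a t) = e^(−1.83×2.390) = 0.01260.
D = 5.411 × (0.6230 − 0.01260) + 1.16 × 0.01260 = 3.303 + 0.01462 = 3.317 mg/L.

D ≈ 3.32 mg/L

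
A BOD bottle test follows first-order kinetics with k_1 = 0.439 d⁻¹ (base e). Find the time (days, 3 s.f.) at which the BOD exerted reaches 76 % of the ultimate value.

t ≈ 3.25 d

y/L₀ = 1 − e^(−k_1 t) = 0.76 ⇒ e^(−k_1 t) = 0.240
t = −ln(0.240) / 0.439 = 1.427 / 0.439 = 3.251 d.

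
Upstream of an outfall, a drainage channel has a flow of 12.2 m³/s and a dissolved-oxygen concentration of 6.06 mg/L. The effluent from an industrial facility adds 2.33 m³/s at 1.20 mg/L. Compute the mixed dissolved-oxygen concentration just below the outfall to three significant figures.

Flow-weighted mixing: C = (Q_r C_r + Q_w C_w)/(Q_r + Q_w)
= (12.2×6.06 + 2.33×1.20)/(12.2 + 2.33) = 76.73/14.53 = 5.281 mg/L.

5.28 mg/L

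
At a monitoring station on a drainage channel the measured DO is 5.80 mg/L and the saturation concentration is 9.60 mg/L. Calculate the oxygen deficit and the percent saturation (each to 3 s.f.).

D = C_s − C = 9.60 − 5.80 = 3.80 mg/L.
% saturation = 5.80/9.60 × 100 = 60.4 %.

D ≈ 3.80 mg/L; 60.4 % saturation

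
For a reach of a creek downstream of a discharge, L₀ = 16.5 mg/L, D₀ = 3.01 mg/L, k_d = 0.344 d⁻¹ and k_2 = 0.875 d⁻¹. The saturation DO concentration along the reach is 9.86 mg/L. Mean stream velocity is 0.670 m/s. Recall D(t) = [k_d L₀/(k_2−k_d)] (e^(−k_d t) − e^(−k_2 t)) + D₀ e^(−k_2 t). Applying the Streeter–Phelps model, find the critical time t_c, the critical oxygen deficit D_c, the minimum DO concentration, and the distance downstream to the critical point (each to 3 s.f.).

At the critical point dD/dt = 0, so k_d L₀ e^(−k_d t) = k_2 D. Substituting D(t) from the Streeter–Phelps equation and solving for t gives
t_c = ln[(k_2/k_d)(1 − D₀(k_2−k_d)/(k_d L₀))] / (k_2−k_d).
Here k_2−k_d = 0.5310 d⁻¹ and 1 − D₀(k_2−k_d)/(k_d L₀) = 1 − 3.01×0.5310/(0.344×16.5) = 0.7184, so
t_c = ln(2.544 × 0.7184) / 0.5310 = 0.6029 / 0.5310 = 1.135 d.
L(t_c) = L₀ e^(−k_d t_c) = 16.5 × 0.6767 = 11.17 mg/L, and at the critical point k_2 D_c = k_d L, so D_c = (0.344/0.875) × 11.17 = 4.390 mg/L.
Minimum DO = C_s − D_c = 9.86 − 4.390 = 5.470 mg/L.
x_c = v t_c = 0.670 m/s × 1.135 d × 86400 s/d = 65720 m ≈ 65.7 km.

t_c ≈ 1.14 d; D_c ≈ 4.39 mg/L; min DO ≈ 5.47 mg/L; x_c ≈ 65.7 km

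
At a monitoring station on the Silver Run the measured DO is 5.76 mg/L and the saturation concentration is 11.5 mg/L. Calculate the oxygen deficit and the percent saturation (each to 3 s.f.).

D = C_s − C = 11.5 − 5.76 = 5.74 mg/L.
% saturation = 5.76/11.5 × 100 = 50.1 %.

D ≈ 5.74 mg/L; 50.1 % saturation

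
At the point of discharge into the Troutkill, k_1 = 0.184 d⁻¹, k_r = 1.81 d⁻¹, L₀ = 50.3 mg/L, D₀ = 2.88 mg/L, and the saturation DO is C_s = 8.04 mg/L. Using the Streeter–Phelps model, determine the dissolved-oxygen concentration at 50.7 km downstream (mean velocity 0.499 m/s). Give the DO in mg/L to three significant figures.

DO ≈ 3.79 mg/L

Travel time t = x/v = 50.7 km / (0.499 m/s) = 50700 m / 0.499 m/s = 101600 s = 1.176 d.
k_1 L₀/(k_r−k_1) = 0.184×50.3/(1.81−0.184) = 9.255/1.626 = 5.692 mg/L.
e^(−k_1 t) = e^(−0.184×1.176) = 0.8054; e^(−k_r t) = e^(−1.81×1.176) = 0.1190.
D = 5.692 × (0.8054 − 0.1190) + 2.88 × 0.1190 = 3.907 + 0.3428 = 4.250 mg/L.
DO = C_s − D = 8.04 − 4.250 = 3.790 mg/L.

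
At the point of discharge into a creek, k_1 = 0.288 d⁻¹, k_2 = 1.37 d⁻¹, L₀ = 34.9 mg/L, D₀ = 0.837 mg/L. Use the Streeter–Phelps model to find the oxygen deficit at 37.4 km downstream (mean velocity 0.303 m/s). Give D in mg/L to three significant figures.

D ≈ 4.96 mg/L

Travel time t = x/v = 37.4 km / (0.303 m/s) = 37400 m / 0.303 m/s = 123400 s = 1.429 d.
k_1 L₀/(k_2−k_1) = 0.288×34.9/(1.37−0.288) = 10.05/1.082 = 9.289 mg/L.
e^(−k_1 t) = e^(−0.288×1.429) = 0.6627; e^(−k_2 t) = e^(−1.37×1.429) = 0.1413.
D = 9.289 × (0.6627 − 0.1413) + 0.837 × 0.1413 = 4.844 + 0.1182 = 4.962 mg/L.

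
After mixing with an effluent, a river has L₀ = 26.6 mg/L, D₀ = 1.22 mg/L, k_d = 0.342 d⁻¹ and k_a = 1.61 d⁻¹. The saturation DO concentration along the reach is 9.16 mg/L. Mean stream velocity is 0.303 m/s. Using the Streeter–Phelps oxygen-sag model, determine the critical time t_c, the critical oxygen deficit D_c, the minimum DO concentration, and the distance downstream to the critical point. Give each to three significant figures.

t_c ≈ 1.07 d; D_c ≈ 3.91 mg/L; min DO ≈ 5.25 mg/L; x_c ≈ 28.1 km

With k_a/k_d = 4.708 and 1 − D₀(k_a−k_d)/(k_d L₀) = 0.8300,
t_c = ln(4.708 × 0.8300) / (1.61 − 0.342) = ln(3.907) / 1.268 = 1.363/1.268 = 1.075 d.
L(t_c) = L₀ e^(−k_d t_c) = 26.6 × 0.6924 = 18.42 mg/L, and at the critical point k_a D_c = k_d L, so D_c = (0.342/1.61) × 18.42 = 3.912 mg/L.
Minimum DO = C_s − D_c = 9.16 − 3.912 = 5.248 mg/L.
x_c = v t_c = 0.303 m/s × 1.075 d × 86400 s/d = 28140 m ≈ 28.1 km.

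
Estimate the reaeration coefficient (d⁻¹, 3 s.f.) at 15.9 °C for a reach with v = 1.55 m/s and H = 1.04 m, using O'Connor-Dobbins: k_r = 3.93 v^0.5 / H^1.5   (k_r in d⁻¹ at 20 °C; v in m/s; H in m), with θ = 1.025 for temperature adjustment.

k_r(20) = 3.93 × 1.55^0.5 / 1.04^1.5 = 3.93 × 1.245 / 1.061 = 4.613 d⁻¹.
k_r(15.9) = 4.613 × 1.025^(15.9−20) = 4.613 × 0.9037 = 4.169 d⁻¹.

k_r ≈ 4.17 d⁻¹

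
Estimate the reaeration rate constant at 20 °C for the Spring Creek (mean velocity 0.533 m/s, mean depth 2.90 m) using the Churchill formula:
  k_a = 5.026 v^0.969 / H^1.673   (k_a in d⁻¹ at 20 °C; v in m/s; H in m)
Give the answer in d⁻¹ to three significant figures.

k_a = 5.026 × 0.533^0.969 / 2.90^1.673 = 5.026 × 0.5435 / 5.937 = 0.4601 d⁻¹.

k_a ≈ 0.460 d⁻¹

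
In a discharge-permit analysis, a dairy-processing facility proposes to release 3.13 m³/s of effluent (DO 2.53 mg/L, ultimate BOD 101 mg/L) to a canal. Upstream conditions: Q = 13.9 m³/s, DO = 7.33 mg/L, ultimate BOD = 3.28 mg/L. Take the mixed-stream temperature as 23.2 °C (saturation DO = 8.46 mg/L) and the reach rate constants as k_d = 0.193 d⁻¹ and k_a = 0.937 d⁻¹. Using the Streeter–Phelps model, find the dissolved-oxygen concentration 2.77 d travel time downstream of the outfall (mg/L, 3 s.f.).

Mixed DO = (13.9×7.33 + 3.13×2.53)/(13.9+3.13) = 109.8/17.03 = 6.448 mg/L.
Mixed L₀ = (13.9×3.28 + 3.13×101)/(17.03) = 361.7/17.03 = 21.24 mg/L.
Initial deficit D₀ = C_s − DO₀ = 8.46 − 6.448 = 2.012 mg/L.
D(2.77) = [0.193×21.24/(0.937−0.193)](e^(−0.193×2.77) − e^(−0.937×2.77)) + 2.012 e^(−0.937×2.77)
= 5.510 × (0.5859 − 0.07461) + 2.012 × 0.07461 = 2.967 mg/L.
DO = 8.46 − 2.967 = 5.493 mg/L.

DO ≈ 5.49 mg/L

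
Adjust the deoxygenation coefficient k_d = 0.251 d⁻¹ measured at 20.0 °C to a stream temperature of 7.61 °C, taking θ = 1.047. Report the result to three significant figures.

k_d ≈ 0.142 d⁻¹

k_d(T₂) = k_d(T₁) · θ^(T₂−T₁) = 0.251 × 1.047^(7.61−20.0)
= 0.251 × 1.047^-12.4 = 0.251 × 0.5661 = 0.1421 d⁻¹.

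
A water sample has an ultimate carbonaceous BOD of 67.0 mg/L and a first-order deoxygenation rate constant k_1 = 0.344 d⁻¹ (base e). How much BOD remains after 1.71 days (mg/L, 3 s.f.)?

L_t = L₀ e^(−k_1 t) = 67.0 × e^(−0.344×1.71) = 67.0 × 0.5553 = 37.21 mg/L.

L ≈ 37.2 mg/L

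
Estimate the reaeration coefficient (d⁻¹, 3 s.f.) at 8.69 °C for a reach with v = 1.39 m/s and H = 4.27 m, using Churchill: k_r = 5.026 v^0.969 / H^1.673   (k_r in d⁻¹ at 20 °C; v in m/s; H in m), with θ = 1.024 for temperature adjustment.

k_r(20) = 5.026 × 1.39^0.969 / 4.27^1.673 = 5.026 × 1.376 / 11.34 = 0.6097 d⁻¹.
k_r(8.69) = 0.6097 × 1.024^(8.69−20) = 0.6097 × 0.7647 = 0.4662 d⁻¹.

k_r ≈ 0.466 d⁻¹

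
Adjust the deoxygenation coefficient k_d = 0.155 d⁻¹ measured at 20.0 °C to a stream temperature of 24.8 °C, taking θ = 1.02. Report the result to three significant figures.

k_d ≈ 0.170 d⁻¹

k_d(T₂) = k_d(T₁) · θ^(T₂−T₁) = 0.155 × 1.02^(24.8−20.0)
= 0.155 × 1.02^4.80 = 0.155 × 1.100 = 0.1705 d⁻¹.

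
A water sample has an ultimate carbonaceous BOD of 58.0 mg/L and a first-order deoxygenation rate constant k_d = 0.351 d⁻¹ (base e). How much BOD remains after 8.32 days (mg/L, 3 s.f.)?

L_t = L₀ e^(−k_d t) = 58.0 × e^(−0.351×8.32) = 58.0 × 0.05392 = 3.127 mg/L.

L ≈ 3.13 mg/L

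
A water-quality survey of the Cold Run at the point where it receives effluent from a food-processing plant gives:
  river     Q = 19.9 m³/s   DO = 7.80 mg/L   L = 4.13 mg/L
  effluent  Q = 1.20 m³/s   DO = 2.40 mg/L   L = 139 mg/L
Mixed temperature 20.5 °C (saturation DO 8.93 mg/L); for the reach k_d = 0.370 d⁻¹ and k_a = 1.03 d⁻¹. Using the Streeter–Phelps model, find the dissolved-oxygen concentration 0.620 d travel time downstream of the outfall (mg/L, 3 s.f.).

Mixed DO = (19.9×7.80 + 1.20×2.40)/(19.9+1.20) = 158.1/21.10 = 7.493 mg/L.
Mixed L₀ = (19.9×4.13 + 1.20×139)/(21.10) = 249.0/21.10 = 11.80 mg/L.
Initial deficit D₀ = C_s − DO₀ = 8.93 − 7.493 = 1.437 mg/L.
D(0.620) = [0.370×11.80/(1.03−0.370)](e^(−0.370×0.620) − e^(−1.03×0.620)) + 1.437 e^(−1.03×0.620)
= 6.615 × (0.7950 − 0.5280) + 1.437 × 0.5280 = 2.525 mg/L.
DO = 8.93 − 2.525 = 6.405 mg/L.

DO ≈ 6.41 mg/L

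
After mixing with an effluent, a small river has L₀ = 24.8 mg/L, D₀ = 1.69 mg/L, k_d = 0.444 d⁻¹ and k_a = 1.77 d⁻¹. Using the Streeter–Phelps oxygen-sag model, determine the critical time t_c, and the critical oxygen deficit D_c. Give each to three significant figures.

With k_a/k_d = 3.986 and 1 − D₀(k_a−k_d)/(k_d L₀) = 0.7965,
t_c = ln(3.986 × 0.7965) / (1.77 − 0.444) = ln(3.175) / 1.326 = 1.155/1.326 = 0.8713 d.
L(t_c) = L₀ e^(−k_d t_c) = 24.8 × 0.6792 = 16.84 mg/L, and at the critical point k_a D_c = k_d L, so D_c = (0.444/1.77) × 16.84 = 4.225 mg/L.

t_c ≈ 0.871 d; D_c ≈ 4.23 mg/L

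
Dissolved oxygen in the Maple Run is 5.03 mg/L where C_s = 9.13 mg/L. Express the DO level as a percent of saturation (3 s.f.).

% saturation = C/C_s × 100 = 5.03/9.13 × 100 = 55.1 %.

55.1 % saturation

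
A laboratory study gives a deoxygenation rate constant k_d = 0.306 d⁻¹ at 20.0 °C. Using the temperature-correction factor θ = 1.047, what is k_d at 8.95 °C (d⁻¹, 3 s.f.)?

k_d(T₂) = k_d(T₁) · θ^(T₂−T₁) = 0.306 × 1.047^(8.95−20.0)
= 0.306 × 1.047^-11.1 = 0.306 × 0.6020 = 0.1842 d⁻¹.

k_d ≈ 0.184 d⁻¹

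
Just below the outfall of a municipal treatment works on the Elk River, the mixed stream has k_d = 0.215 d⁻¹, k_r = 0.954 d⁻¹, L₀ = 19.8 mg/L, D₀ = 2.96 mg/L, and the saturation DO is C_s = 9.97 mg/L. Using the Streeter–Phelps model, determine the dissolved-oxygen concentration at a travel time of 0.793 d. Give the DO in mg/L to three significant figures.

DO ≈ 6.43 mg/L

k_d L₀/(k_r−k_d) = 0.215×19.8/(0.954−0.215) = 4.257/0.7390 = 5.760 mg/L.
e^(−k_d t) = e^(−0.215×0.7930) = 0.8432; e^(−k_r t) = e^(−0.954×0.7930) = 0.4693.
D = 5.760 × (0.8432 − 0.4693) + 2.96 × 0.4693 = 2.154 + 1.389 = 3.543 mg/L.
DO = C_s − D = 9.97 − 3.543 = 6.427 mg/L.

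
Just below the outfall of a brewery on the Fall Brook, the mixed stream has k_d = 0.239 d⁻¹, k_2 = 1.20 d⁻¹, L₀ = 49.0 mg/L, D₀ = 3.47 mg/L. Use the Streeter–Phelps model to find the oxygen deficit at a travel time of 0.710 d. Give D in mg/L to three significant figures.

k_d L₀/(k_2−k_d) = 0.239×49.0/(1.20−0.239) = 11.71/0.9610 = 12.19 mg/L.
e^(−k_d t) = e^(−0.239×0.7100) = 0.8439; e^(−k_2 t) = e^(−1.20×0.7100) = 0.4266.
D = 12.19 × (0.8439 − 0.4266) + 3.47 × 0.4266 = 5.086 + 1.480 = 6.566 mg/L.

D ≈ 6.57 mg/L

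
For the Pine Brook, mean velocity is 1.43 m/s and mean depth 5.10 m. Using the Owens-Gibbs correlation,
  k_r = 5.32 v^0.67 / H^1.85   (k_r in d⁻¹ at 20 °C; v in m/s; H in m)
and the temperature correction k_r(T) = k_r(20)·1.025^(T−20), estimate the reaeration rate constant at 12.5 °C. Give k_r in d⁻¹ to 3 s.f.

k_r(20) = 5.32 × 1.43^0.67 / 5.10^1.85 = 5.32 × 1.271 / 20.37 = 0.3319 d⁻¹.
k_r(12.5) = 0.3319 × 1.025^(12.5−20) = 0.3319 × 0.8309 = 0.2758 d⁻¹.

k_r ≈ 0.276 d⁻¹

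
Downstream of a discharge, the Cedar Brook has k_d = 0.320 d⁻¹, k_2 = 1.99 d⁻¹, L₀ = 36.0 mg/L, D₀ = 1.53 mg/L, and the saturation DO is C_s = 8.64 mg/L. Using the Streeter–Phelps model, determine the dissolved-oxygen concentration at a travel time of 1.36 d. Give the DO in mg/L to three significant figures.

k_d L₀/(k_2−k_d) = 0.320×36.0/(1.99−0.320) = 11.52/1.670 = 6.898 mg/L.
e^(−k_d t) = e^(−0.320×1.360) = 0.6471; e^(−k_2 t) = e^(−1.99×1.360) = 0.06678.
D = 6.898 × (0.6471 − 0.06678) + 1.53 × 0.06678 = 4.003 + 0.1022 = 4.106 mg/L.
DO = C_s − D = 8.64 − 4.106 = 4.534 mg/L.

DO ≈ 4.53 mg/L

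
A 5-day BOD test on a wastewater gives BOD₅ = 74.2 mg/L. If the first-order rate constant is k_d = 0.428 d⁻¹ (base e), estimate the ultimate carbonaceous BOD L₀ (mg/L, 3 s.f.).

BOD₅ = L₀(1 − e^(−5k_d)) ⇒ L₀ = BOD₅ / (1 − e^(−5×0.428))
= 74.2 / (1 − 0.1177) = 74.2 / 0.8823 = 84.09 mg/L.

L₀ ≈ 84.1 mg/L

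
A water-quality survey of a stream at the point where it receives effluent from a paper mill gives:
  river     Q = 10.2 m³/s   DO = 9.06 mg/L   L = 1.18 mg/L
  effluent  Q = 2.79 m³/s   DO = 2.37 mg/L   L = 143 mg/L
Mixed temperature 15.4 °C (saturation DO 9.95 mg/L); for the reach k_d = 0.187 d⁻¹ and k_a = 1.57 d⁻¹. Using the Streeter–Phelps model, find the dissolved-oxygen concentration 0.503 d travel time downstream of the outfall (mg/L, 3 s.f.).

Mixed DO = (10.2×9.06 + 2.79×2.37)/(10.2+2.79) = 99.02/12.99 = 7.623 mg/L.
Mixed L₀ = (10.2×1.18 + 2.79×143)/(12.99) = 411.0/12.99 = 31.64 mg/L.
Initial deficit D₀ = C_s − DO₀ = 9.95 − 7.623 = 2.327 mg/L.
D(0.503) = [0.187×31.64/(1.57−0.187)](e^(−0.187×0.503) − e^(−1.57×0.503)) + 2.327 e^(−1.57×0.503)
= 4.278 × (0.9102 − 0.4540) + 2.327 × 0.4540 = 3.008 mg/L.
DO = 9.95 − 3.008 = 6.942 mg/L.

DO ≈ 6.94 mg/L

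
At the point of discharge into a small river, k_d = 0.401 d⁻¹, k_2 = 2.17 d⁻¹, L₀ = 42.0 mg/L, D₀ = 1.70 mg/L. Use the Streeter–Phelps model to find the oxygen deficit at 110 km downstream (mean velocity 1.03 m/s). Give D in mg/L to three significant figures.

Travel time t = x/v = 110 km / (1.03 m/s) = 110000 m / 1.03 m/s = 106800 s = 1.236 d.
k_d L₀/(k_2−k_d) = 0.401×42.0/(2.17−0.401) = 16.84/1.769 = 9.521 mg/L.
e^(−k_d t) = e^(−0.401×1.236) = 0.6092; e^(−k_2 t) = e^(−2.17×1.236) = 0.06841.
D = 9.521 × (0.6092 − 0.06841) + 1.70 × 0.06841 = 5.148 + 0.1163 = 5.265 mg/L.

D ≈ 5.26 mg/L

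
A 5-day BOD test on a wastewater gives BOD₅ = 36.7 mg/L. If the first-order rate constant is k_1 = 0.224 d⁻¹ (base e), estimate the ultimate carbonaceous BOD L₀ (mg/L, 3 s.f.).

L₀ ≈ 54.5 mg/L

BOD₅ = L₀(1 − e^(−5k_1)) ⇒ L₀ = BOD₅ / (1 − e^(−5×0.224))
= 36.7 / (1 − 0.3263) = 36.7 / 0.6737 = 54.47 mg/L.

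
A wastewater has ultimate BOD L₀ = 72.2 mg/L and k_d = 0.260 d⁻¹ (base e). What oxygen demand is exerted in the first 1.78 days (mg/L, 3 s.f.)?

y ≈ 26.7 mg/L

y_t = L₀(1 − e^(−k_d t)) = 72.2 × (1 − e^(−0.260×1.78))
= 72.2 × (1 − 0.6295) = 72.2 × 0.3705 = 26.75 mg/L.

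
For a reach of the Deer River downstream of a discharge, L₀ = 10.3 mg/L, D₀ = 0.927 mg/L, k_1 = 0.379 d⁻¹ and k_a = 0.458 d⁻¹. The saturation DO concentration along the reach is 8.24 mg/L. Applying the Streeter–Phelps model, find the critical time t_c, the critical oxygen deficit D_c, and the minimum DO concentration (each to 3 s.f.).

With k_a/k_1 = 1.208 and 1 − D₀(k_a−k_1)/(k_1 L₀) = 0.9812,
t_c = ln(1.208 × 0.9812) / (0.458 − 0.379) = ln(1.186) / 0.07900 = 0.1704/0.07900 = 2.157 d.
L(t_c) = L₀ e^(−k_1 t_c) = 10.3 × 0.4415 = 4.548 mg/L, and at the critical point k_a D_c = k_1 L, so D_c = (0.379/0.458) × 4.548 = 3.763 mg/L.
Minimum DO = C_s − D_c = 8.24 − 3.763 = 4.477 mg/L.

t_c ≈ 2.16 d; D_c ≈ 3.76 mg/L; min DO ≈ 4.48 mg/L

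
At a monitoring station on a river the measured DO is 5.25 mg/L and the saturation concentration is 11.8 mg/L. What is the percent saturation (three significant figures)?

44.5 % saturation

% saturation = C/C_s × 100 = 5.25/11.8 × 100 = 44.5 %.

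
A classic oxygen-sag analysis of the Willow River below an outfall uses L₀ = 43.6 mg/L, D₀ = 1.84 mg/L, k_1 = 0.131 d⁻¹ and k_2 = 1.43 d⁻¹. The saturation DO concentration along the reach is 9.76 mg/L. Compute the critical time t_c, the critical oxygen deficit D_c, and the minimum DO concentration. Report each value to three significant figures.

At the critical point dD/dt = 0, so k_1 L₀ e^(−k_1 t) = k_2 D. Substituting D(t) from the Streeter–Phelps equation and solving for t gives
t_c = ln[(k_2/k_1)(1 − D₀(k_2−k_1)/(k_1 L₀))] / (k_2−k_1).
Here k_2−k_1 = 1.299 d⁻¹ and 1 − D₀(k_2−k_1)/(k_1 L₀) = 1 − 1.84×1.299/(0.131×43.6) = 0.5815, so
t_c = ln(10.92 × 0.5815) / 1.299 = 1.848 / 1.299 = 1.423 d.
D_c = (k_1/k_2) L₀ e^(−k_1 t_c) = (0.131/1.43) × 43.6 × e^(−0.131×1.423) = 0.09161 × 43.6 × 0.8300 = 3.315 mg/L.
Minimum DO = C_s − D_c = 9.76 − 3.315 = 6.445 mg/L.

t_c ≈ 1.42 d; D_c ≈ 3.31 mg/L; min DO ≈ 6.45 mg/L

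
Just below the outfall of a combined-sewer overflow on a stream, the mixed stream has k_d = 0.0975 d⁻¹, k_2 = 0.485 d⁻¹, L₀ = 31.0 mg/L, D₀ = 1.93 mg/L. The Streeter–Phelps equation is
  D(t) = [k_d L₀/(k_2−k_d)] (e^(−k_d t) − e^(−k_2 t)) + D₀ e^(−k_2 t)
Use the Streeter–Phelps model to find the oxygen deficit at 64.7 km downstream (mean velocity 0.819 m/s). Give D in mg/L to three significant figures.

Travel time t = x/v = 64.7 km / (0.819 m/s) = 64700 m / 0.819 m/s = 79000 s = 0.9143 d.
k_d L₀/(k_2−k_d) = 0.0975×31.0/(0.485−0.0975) = 3.022/0.3875 = 7.800 mg/L.
e^(−k_d t) = e^(−0.0975×0.9143) = 0.9147; e^(−k_2 t) = e^(−0.485×0.9143) = 0.6418.
D = 7.800 × (0.9147 − 0.6418) + 1.93 × 0.6418 = 2.129 + 1.239 = 3.367 mg/L.

D ≈ 3.37 mg/L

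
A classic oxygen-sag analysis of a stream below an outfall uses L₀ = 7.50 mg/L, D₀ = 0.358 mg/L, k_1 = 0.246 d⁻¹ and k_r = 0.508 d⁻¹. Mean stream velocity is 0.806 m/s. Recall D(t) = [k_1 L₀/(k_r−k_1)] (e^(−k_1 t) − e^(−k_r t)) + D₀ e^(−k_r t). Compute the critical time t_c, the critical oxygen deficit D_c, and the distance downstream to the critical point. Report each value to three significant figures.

With k_r/k_1 = 2.065 and 1 − D₀(k_r−k_1)/(k_1 L₀) = 0.9492,
t_c = ln(2.065 × 0.9492) / (0.508 − 0.246) = ln(1.960) / 0.2620 = 0.6730/0.2620 = 2.569 d.
D_c = (k_1/k_r) L₀ e^(−k_1 t_c) = (0.246/0.508) × 7.50 × e^(−0.246×2.569) = 0.4843 × 7.50 × 0.5316 = 1.931 mg/L.
x_c = v t_c = 0.806 m/s × 2.569 d × 86400 s/d = 178900 m ≈ 179 km.

t_c ≈ 2.57 d; D_c ≈ 1.93 mg/L; x_c ≈ 179 km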